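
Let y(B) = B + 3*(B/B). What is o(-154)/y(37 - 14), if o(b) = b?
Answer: -77/13 ≈ -5.9231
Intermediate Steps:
y(B) = 3 + B (y(B) = B + 3*1 = B + 3 = 3 + B)
o(-154)/y(37 - 14) = -154/(3 + (37 - 14)) = -154/(3 + 23) = -154/26 = -154*1/26 = -77/13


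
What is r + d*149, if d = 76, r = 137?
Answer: 11461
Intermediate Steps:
r + d*149 = 137 + 76*149 = 137 + 11324 = 11461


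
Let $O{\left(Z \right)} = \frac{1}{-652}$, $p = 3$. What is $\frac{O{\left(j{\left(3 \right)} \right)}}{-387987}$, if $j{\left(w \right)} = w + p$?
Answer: $\frac{1}{252967524} \approx 3.9531 \cdot 10^{-9}$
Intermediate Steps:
$j{\left(w \right)} = 3 + w$ ($j{\left(w \right)} = w + 3 = 3 + w$)
$O{\left(Z \right)} = - \frac{1}{652}$
$\frac{O{\left(j{\left(3 \right)} \right)}}{-387987} = - \frac{1}{652 \left(-387987\right)} = \left(- \frac{1}{652}\right) \left(- \frac{1}{387987}\right) = \frac{1}{252967524}$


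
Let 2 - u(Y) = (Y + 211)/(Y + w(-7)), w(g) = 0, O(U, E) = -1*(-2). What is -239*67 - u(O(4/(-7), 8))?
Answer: -31817/2 ≈ -15909.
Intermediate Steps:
O(U, E) = 2
u(Y) = 2 - (211 + Y)/Y (u(Y) = 2 - (Y + 211)/(Y + 0) = 2 - (211 + Y)/Y)
-239*67 - u(O(4/(-7), 8)) = -239*67 - (-211 + 2)/2 = -16013 - (-209)/2 = -16013 - 1*(-209/2) = -16013 + 209/2 = -31817/2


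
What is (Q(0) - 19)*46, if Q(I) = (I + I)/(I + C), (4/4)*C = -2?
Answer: -874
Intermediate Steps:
C = -2
Q(I) = 2*I/(-2 + I) (Q(I) = (I + I)/(I - 2) = (2*I)/(-2 + I) = 2*I/(-2 + I))
(Q(0) - 19)*46 = (2*0/(-2 + 0) - 19)*46 = (2*0/(-2) - 19)*46 = (2*0*(-1/2) - 19)*46 = (0 - 19)*46 = -19*46 = -874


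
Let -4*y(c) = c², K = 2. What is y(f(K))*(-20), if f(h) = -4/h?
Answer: 20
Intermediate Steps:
y(c) = -c²/4
y(f(K))*(-20) = -(-4/2)²/4*(-20) = -(-4*½)²/4*(-20) = -¼*(-2)²*(-20) = -¼*4*(-20) = -1*(-20) = 20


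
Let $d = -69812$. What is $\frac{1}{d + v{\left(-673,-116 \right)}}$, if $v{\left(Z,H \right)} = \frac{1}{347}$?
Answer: $- \frac{347}{24224763} \approx -1.4324 \cdot 10^{-5}$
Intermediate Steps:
$v{\left(Z,H \right)} = \frac{1}{347}$
$\frac{1}{d + v{\left(-673,-116 \right)}} = \frac{1}{-69812 + \frac{1}{347}} = \frac{1}{- \frac{24224763}{347}} = - \frac{347}{24224763}$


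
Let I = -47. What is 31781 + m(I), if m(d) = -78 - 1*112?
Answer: 31591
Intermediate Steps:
m(d) = -190 (m(d) = -78 - 112 = -190)
31781 + m(I) = 31781 - 190 = 31591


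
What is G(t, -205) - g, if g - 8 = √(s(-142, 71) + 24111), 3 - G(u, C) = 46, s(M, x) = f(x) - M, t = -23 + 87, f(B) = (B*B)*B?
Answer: -51 - 2*√95541 ≈ -669.19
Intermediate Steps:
f(B) = B³ (f(B) = B²*B = B³)
t = 64
s(M, x) = x³ - M
G(u, C) = -43 (G(u, C) = 3 - 1*46 = 3 - 46 = -43)
g = 8 + 2*√95541 (g = 8 + √((71³ - 1*(-142)) + 24111) = 8 + √((357911 + 142) + 24111) = 8 + √(358053 + 24111) = 8 + √382164 = 8 + 2*√95541 ≈ 626.19)
G(t, -205) - g = -43 - (8 + 2*√95541) = -43 + (-8 - 2*√95541) = -51 - 2*√95541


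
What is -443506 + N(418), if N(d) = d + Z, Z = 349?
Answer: -442739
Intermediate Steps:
N(d) = 349 + d (N(d) = d + 349 = 349 + d)
-443506 + N(418) = -443506 + (349 + 418) = -443506 + 767 = -442739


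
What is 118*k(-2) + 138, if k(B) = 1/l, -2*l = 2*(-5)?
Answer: 808/5 ≈ 161.60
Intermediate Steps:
l = 5 (l = -(-5) = -½*(-10) = 5)
k(B) = ⅕ (k(B) = 1/5 = ⅕)
118*k(-2) + 138 = 118*(⅕) + 138 = 118/5 + 138 = 808/5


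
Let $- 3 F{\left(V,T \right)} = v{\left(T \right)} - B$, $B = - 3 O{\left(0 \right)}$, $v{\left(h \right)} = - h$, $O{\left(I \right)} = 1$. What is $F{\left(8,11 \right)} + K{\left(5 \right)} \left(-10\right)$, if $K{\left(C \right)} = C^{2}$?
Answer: $- \frac{742}{3} \approx -247.33$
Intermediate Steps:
$B = -3$ ($B = \left(-3\right) 1 = -3$)
$F{\left(V,T \right)} = -1 + \frac{T}{3}$ ($F{\left(V,T \right)} = - \frac{- T - -3}{3} = - \frac{- T + 3}{3} = - \frac{3 - T}{3} = -1 + \frac{T}{3}$)
$F{\left(8,11 \right)} + K{\left(5 \right)} \left(-10\right) = \left(-1 + \frac{1}{3} \cdot 11\right) + 5^{2} \left(-10\right) = \left(-1 + \frac{11}{3}\right) + 25 \left(-10\right) = \frac{8}{3} - 250 = - \frac{742}{3}$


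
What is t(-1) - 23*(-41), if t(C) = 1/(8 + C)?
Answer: 6602/7 ≈ 943.14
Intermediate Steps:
t(-1) - 23*(-41) = 1/(8 - 1) - 23*(-41) = 1/7 + 943 = 6602/7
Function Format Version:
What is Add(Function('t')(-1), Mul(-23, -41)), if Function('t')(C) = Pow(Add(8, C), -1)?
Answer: Rational(6602, 7) ≈ 943.14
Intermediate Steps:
Add(Function('t')(-1), Mul(-23, -41)) = Add(Pow(Add(8, -1), -1), Mul(-23, -41)) = Add(Pow(7, -1), 943) = Add(Rational(1, 7), 943) = Rational(6602, 7)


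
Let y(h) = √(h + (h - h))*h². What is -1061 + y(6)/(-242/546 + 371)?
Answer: -1061 + 4914*√6/50581 ≈ -1060.8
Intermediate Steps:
y(h) = h^(5/2) (y(h) = √(h + 0)*h² = √h*h² = h^(5/2))
-1061 + y(6)/(-242/546 + 371) = -1061 + 6^(5/2)/(-242/546 + 371) = -1061 + (36*√6)/(-242*1/546 + 371) = -1061 + (36*√6)/(-121/273 + 371) = -1061 + (36*√6)/(101162/273) = -1061 + 273*(36*√6)/101162 = -1061 + 4914*√6/50581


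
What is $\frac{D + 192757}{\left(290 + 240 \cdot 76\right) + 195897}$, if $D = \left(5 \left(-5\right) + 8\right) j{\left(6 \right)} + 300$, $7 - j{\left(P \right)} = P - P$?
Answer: $\frac{192938}{214427} \approx 0.89978$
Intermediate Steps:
$j{\left(P \right)} = 7$ ($j{\left(P \right)} = 7 - \left(P - P\right) = 7 - 0 = 7 + 0 = 7$)
$D = 181$ ($D = \left(5 \left(-5\right) + 8\right) 7 + 300 = \left(-25 + 8\right) 7 + 300 = \left(-17\right) 7 + 300 = -119 + 300 = 181$)
$\frac{D + 192757}{\left(290 + 240 \cdot 76\right) + 195897} = \frac{181 + 192757}{\left(290 + 240 \cdot 76\right) + 195897} = \frac{192938}{\left(290 + 18240\right) + 195897} = \frac{192938}{18530 + 195897} = \frac{192938}{214427}$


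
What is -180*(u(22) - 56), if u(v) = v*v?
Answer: -77040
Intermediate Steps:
u(v) = v²
-180*(u(22) - 56) = -180*(22² - 56) = -180*(484 - 56) = -180*428 = -77040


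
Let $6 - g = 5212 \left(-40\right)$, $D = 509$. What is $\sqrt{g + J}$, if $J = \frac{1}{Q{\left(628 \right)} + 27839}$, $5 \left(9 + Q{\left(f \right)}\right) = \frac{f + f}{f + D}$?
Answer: $\frac{\sqrt{5218805882595001631206}}{158214806} \approx 456.6$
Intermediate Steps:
$Q{\left(f \right)} = -9 + \frac{2 f}{5 \left(509 + f\right)}$ ($Q{\left(f \right)} = -9 + \frac{\left(f + f\right) \frac{1}{f + 509}}{5} = -9 + \frac{2 f \frac{1}{509 + f}}{5} = -9 + \frac{2 f}{5 \left(509 + f\right)}$)
$g = 208486$ ($g = 6 - 5212 \left(-40\right) = 6 - -208480 = 6 + 208480 = 208486$)
$J = \frac{5685}{158214806}$ ($J = \frac{1}{\frac{-22905 - 27004}{5 \left(509 + 628\right)} + 27839} = \frac{1}{\frac{-22905 - 27004}{5 \cdot 1137} + 27839} = \frac{1}{\frac{1}{5} \cdot \frac{1}{1137} \left(-49909\right) + 27839} = \frac{1}{- \frac{49909}{5685} + 27839} = \frac{1}{\frac{158214806}{5685}} = \frac{5685}{158214806} \approx 3.5932 \cdot 10^{-5}$)
$\sqrt{g + J} = \sqrt{208486 + \frac{5685}{158214806}} = \sqrt{\frac{32985572049401}{158214806}} = \frac{\sqrt{5218805882595001631206}}{158214806}$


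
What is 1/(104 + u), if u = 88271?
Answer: 1/88375 ≈ 1.1315e-5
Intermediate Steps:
1/(104 + u) = 1/(104 + 88271) = 1/88375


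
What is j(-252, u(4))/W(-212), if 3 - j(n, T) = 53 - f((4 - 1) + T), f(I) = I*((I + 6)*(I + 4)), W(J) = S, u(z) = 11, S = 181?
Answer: 4990/181 ≈ 27.569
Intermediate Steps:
W(J) = 181
f(I) = I*(4 + I)*(6 + I) (f(I) = I*((6 + I)*(4 + I)) = I*((4 + I)*(6 + I)) = I*(4 + I)*(6 + I))
j(n, T) = -50 + (3 + T)*(54 + (3 + T)**2 + 10*T) (j(n, T) = 3 - (53 - ((4 - 1) + T)*(24 + ((4 - 1) + T)**2 + 10*((4 - 1) + T))) = 3 - (53 - (3 + T)*(24 + (3 + T)**2 + 10*(3 + T))) = 3 - (53 - (3 + T)*(24 + (3 + T)**2 + (30 + 10*T))) = 3 - (53 - (3 + T)*(54 + (3 + T)**2 + 10*T)) = 3 + (-53 + (3 + T)*(54 + (3 + T)**2 + 10*T)) = -50 + (3 + T)*(54 + (3 + T)**2 + 10*T))
j(-252, u(4))/W(-212) = (139 + 11**3 + 19*11**2 + 111*11)/181 = (139 + 1331 + 19*121 + 1221)*(1/181) = (139 + 1331 + 2299 + 1221)*(1/181) = 4990*(1/181) = 4990/181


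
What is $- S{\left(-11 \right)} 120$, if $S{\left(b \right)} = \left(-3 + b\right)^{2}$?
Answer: $-23520$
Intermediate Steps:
$- S{\left(-11 \right)} 120 = - \left(-3 - 11\right)^{2} \cdot 120 = - \left(-14\right)^{2} \cdot 120 = \left(-1\right) 196 \cdot 120 = \left(-196\right) 120 = -23520$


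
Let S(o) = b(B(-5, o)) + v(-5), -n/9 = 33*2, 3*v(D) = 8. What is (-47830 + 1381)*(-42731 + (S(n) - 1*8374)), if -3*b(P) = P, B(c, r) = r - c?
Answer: 2364532794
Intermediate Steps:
v(D) = 8/3 (v(D) = (1/3)*8 = 8/3)
n = -594 (n = -297*2 = -9*66 = -594)
b(P) = -P/3
S(o) = 1 - o/3 (S(o) = -(o - 1*(-5))/3 + 8/3 = -(o + 5)/3 + 8/3 = -(5 + o)/3 + 8/3 = (-5/3 - o/3) + 8/3 = 1 - o/3)
(-47830 + 1381)*(-42731 + (S(n) - 1*8374)) = (-47830 + 1381)*(-42731 + ((1 - 1/3*(-594)) - 1*8374)) = -46449*(-42731 + ((1 + 198) - 8374)) = -46449*(-42731 + (199 - 8374)) = -46449*(-42731 - 8175) = -46449*(-50906) = 2364532794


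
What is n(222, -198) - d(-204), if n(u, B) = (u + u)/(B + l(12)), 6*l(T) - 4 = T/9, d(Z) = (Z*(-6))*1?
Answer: -1087686/887 ≈ -1226.3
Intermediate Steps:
d(Z) = -6*Z (d(Z) = -6*Z*1 = -6*Z)
l(T) = ⅔ + T/54 (l(T) = ⅔ + (T/9)/6 = ⅔ + T/54)
n(u, B) = 2*u/(8/9 + B) (n(u, B) = (u + u)/(B + (⅔ + (1/54)*12)) = (2*u)/(B + (⅔ + 2/9)) = (2*u)/(B + 8/9) = (2*u)/(8/9 + B) = 2*u/(8/9 + B))
n(222, -198) - d(-204) = 18*222/(8 + 9*(-198)) - (-6)*(-204) = 18*222/(8 - 1782) - 1*1224 = 18*222/(-1774) - 1224 = 18*222*(-1/1774) - 1224 = -1998/887 - 1224 = -1087686/887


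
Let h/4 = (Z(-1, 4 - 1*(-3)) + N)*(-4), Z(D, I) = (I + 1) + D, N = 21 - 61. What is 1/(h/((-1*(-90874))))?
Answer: 45437/264 ≈ 172.11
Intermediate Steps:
N = -40
Z(D, I) = 1 + D + I (Z(D, I) = (1 + I) + D = 1 + D + I)
h = 528 (h = 4*(((1 - 1 + (4 - 1*(-3))) - 40)*(-4)) = 4*(((1 - 1 + (4 + 3)) - 40)*(-4)) = 4*(((1 - 1 + 7) - 40)*(-4)) = 4*((7 - 40)*(-4)) = 4*(-33*(-4)) = 4*132 = 528)
1/(h/((-1*(-90874)))) = 1/(528/((-1*(-90874)))) = 1/(528/90874) = 1/(528*(1/90874)) = 1/(264/45437) = 45437/264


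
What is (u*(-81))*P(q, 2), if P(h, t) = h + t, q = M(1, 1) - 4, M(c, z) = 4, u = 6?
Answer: -972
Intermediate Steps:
q = 0 (q = 4 - 4 = 0)
(u*(-81))*P(q, 2) = (6*(-81))*(0 + 2) = -486*2 = -972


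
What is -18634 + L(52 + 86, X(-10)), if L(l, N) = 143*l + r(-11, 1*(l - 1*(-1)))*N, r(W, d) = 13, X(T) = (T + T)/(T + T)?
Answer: 1113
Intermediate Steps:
X(T) = 1 (X(T) = (2*T)/((2*T)) = (2*T)*(1/(2*T)) = 1)
L(l, N) = 13*N + 143*l (L(l, N) = 143*l + 13*N = 13*N + 143*l)
-18634 + L(52 + 86, X(-10)) = -18634 + (13*1 + 143*(52 + 86)) = -18634 + (13 + 143*138) = -18634 + (13 + 19734) = -18634 + 19747 = 1113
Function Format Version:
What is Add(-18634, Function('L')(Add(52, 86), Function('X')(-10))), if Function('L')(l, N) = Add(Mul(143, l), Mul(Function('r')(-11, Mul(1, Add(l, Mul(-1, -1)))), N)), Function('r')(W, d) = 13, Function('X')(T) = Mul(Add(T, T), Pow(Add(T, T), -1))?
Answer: 1113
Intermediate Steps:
Function('X')(T) = 1 (Function('X')(T) = Mul(Mul(2, T), Pow(Mul(2, T), -1)) = Mul(Mul(2, T), Mul(Rational(1, 2), Pow(T, -1))) = 1)
Function('L')(l, N) = Add(Mul(13, N), Mul(143, l)) (Function('L')(l, N) = Add(Mul(143, l), Mul(13, N)) = Add(Mul(13, N), Mul(143, l)))
Add(-18634, Function('L')(Add(52, 86), Function('X')(-10))) = Add(-18634, Add(Mul(13, 1), Mul(143, Add(52, 86)))) = Add(-18634, Add(13, Mul(143, 138))) = Add(-18634, Add(13, 19734)) = Add(-18634, 19747) = 1113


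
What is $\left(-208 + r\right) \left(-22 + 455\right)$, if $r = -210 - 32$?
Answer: $-194850$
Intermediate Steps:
$r = -242$ ($r = -210 - 32 = -242$)
$\left(-208 + r\right) \left(-22 + 455\right) = \left(-208 - 242\right) \left(-22 + 455\right) = \left(-450\right) 433 = -194850$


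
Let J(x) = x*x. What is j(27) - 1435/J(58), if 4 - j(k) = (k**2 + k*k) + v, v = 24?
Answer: -4973427/3364 ≈ -1478.4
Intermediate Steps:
j(k) = -20 - 2*k**2 (j(k) = 4 - ((k**2 + k*k) + 24) = 4 - ((k**2 + k**2) + 24) = 4 - (2*k**2 + 24) = 4 - (24 + 2*k**2) = 4 + (-24 - 2*k**2) = -20 - 2*k**2)
J(x) = x**2
j(27) - 1435/J(58) = (-20 - 2*27**2) - 1435/(58**2) = (-20 - 2*729) - 1435/3364 = (-20 - 1458) - 1435*1/3364 = -1478 - 1435/3364 = -4973427/3364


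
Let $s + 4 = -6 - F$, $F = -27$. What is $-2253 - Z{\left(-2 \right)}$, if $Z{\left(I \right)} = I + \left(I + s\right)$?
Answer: $-2266$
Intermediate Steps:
$s = 17$ ($s = -4 - -21 = -4 + \left(-6 + 27\right) = -4 + 21 = 17$)
$Z{\left(I \right)} = 17 + 2 I$ ($Z{\left(I \right)} = I + \left(I + 17\right) = I + \left(17 + I\right) = 17 + 2 I$)
$-2253 - Z{\left(-2 \right)} = -2253 - \left(17 + 2 \left(-2\right)\right) = -2253 - \left(17 - 4\right) = -2253 - 13 = -2266$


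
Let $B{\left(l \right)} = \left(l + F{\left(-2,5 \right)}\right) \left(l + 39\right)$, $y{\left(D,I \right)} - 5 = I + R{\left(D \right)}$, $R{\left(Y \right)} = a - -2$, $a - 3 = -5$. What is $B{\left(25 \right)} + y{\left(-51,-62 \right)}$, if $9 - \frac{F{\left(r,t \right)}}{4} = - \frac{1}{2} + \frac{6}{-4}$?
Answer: $4359$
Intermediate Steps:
$a = -2$ ($a = 3 - 5 = -2$)
$R{\left(Y \right)} = 0$ ($R{\left(Y \right)} = -2 - -2 = -2 + 2 = 0$)
$F{\left(r,t \right)} = 44$ ($F{\left(r,t \right)} = 36 - 4 \left(- \frac{1}{2} + \frac{6}{-4}\right) = 36 - 4 \left(\left(-1\right) \frac{1}{2} + 6 \left(- \frac{1}{4}\right)\right) = 36 - 4 \left(- \frac{1}{2} - \frac{3}{2}\right) = 36 - -8 = 36 + 8 = 44$)
$y{\left(D,I \right)} = 5 + I$ ($y{\left(D,I \right)} = 5 + \left(I + 0\right) = 5 + I$)
$B{\left(l \right)} = \left(39 + l\right) \left(44 + l\right)$ ($B{\left(l \right)} = \left(l + 44\right) \left(l + 39\right) = \left(44 + l\right) \left(39 + l\right) = \left(39 + l\right) \left(44 + l\right)$)
$B{\left(25 \right)} + y{\left(-51,-62 \right)} = \left(1716 + 25^{2} + 83 \cdot 25\right) + \left(5 - 62\right) = \left(1716 + 625 + 2075\right) - 57 = 4416 - 57 = 4359$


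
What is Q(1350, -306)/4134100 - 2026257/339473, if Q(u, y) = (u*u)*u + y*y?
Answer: 206721480051282/350853832325 ≈ 589.20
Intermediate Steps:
Q(u, y) = u³ + y² (Q(u, y) = u²*u + y² = u³ + y²)
Q(1350, -306)/4134100 - 2026257/339473 = (1350³ + (-306)²)/4134100 - 2026257/339473 = (2460375000 + 93636)*(1/4134100) - 2026257*1/339473 = 2460468636*(1/4134100) - 2026257/339473 = 615117159/1033525 - 2026257/339473 = 206721480051282/350853832325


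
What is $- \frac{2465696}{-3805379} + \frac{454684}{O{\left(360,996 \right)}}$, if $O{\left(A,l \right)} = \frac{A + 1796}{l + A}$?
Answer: $\frac{586554365445148}{2051099281} \approx 2.8597 \cdot 10^{5}$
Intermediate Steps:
$O{\left(A,l \right)} = \frac{1796 + A}{A + l}$
$- \frac{2465696}{-3805379} + \frac{454684}{O{\left(360,996 \right)}} = - \frac{2465696}{-3805379} + \frac{454684}{\frac{1}{360 + 996} \left(1796 + 360\right)} = \left(-2465696\right) \left(- \frac{1}{3805379}\right) + \frac{454684}{\frac{1}{1356} \cdot 2156} = \frac{2465696}{3805379} + \frac{454684}{\frac{1}{1356} \cdot 2156} = \frac{2465696}{3805379} + \frac{454684}{\frac{539}{339}} = \frac{2465696}{3805379} + 454684 \cdot \frac{339}{539} = \frac{2465696}{3805379} + \frac{154137876}{539} = \frac{586554365445148}{2051099281}$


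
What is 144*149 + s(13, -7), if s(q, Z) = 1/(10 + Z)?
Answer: 64369/3 ≈ 21456.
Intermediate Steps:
144*149 + s(13, -7) = 144*149 + 1/(10 - 7) = 21456 + 1/3 = 21456 + ⅓ = 64369/3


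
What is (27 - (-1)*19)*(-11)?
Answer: -506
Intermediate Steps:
(27 - (-1)*19)*(-11) = (27 - 1*(-19))*(-11) = (27 + 19)*(-11) = 46*(-11) = -506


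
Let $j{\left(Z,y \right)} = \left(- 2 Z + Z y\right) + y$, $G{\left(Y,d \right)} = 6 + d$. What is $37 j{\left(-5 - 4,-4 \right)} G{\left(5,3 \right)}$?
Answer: $16650$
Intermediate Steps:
$j{\left(Z,y \right)} = y - 2 Z + Z y$
$37 j{\left(-5 - 4,-4 \right)} G{\left(5,3 \right)} = 37 \left(-4 - 2 \left(-5 - 4\right) + \left(-5 - 4\right) \left(-4\right)\right) \left(6 + 3\right) = 37 \left(-4 - -18 - -36\right) 9 = 37 \left(-4 + 18 + 36\right) 9 = 37 \cdot 50 \cdot 9 = 1850 \cdot 9 = 16650$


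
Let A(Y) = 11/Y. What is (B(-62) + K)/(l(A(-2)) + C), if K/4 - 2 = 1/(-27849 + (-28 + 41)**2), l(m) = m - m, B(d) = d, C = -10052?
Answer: 53383/9937120 ≈ 0.0053721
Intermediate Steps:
l(m) = 0
K = 55359/6920 (K = 8 + 4/(-27849 + (-28 + 41)**2) = 8 + 4/(-27849 + 13**2) = 8 + 4/(-27849 + 169) = 8 + 4/(-27680) = 8 + 4*(-1/27680) = 8 - 1/6920 = 55359/6920 ≈ 7.9999)
(B(-62) + K)/(l(A(-2)) + C) = (-62 + 55359/6920)/(0 - 10052) = -373681/6920/(-10052) = -373681/6920*(-1/10052) = 53383/9937120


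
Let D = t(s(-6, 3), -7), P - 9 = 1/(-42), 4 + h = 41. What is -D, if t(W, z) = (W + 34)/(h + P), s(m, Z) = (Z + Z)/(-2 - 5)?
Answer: -1392/1931 ≈ -0.72087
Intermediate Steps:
h = 37 (h = -4 + 41 = 37)
P = 377/42 (P = 9 + 1/(-42) = 9 - 1/42 = 377/42 ≈ 8.9762)
s(m, Z) = -2*Z/7 (s(m, Z) = (2*Z)/(-7) = (2*Z)*(-1/7) = -2*Z/7)
t(W, z) = 1428/1931 + 42*W/1931 (t(W, z) = (W + 34)/(37 + 377/42) = (34 + W)/(1931/42) = (34 + W)*(42/1931) = 1428/1931 + 42*W/1931)
D = 1392/1931 (D = 1428/1931 + 42*(-2/7*3)/1931 = 1428/1931 + (42/1931)*(-6/7) = 1428/1931 - 36/1931 = 1392/1931 ≈ 0.72087)
-D = -1*1392/1931 = -1392/1931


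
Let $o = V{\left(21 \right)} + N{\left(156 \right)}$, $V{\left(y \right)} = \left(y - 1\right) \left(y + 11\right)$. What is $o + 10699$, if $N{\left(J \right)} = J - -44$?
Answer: $11539$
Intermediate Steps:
$V{\left(y \right)} = \left(-1 + y\right) \left(11 + y\right)$
$N{\left(J \right)} = 44 + J$ ($N{\left(J \right)} = J + 44 = 44 + J$)
$o = 840$ ($o = \left(-11 + 21^{2} + 10 \cdot 21\right) + \left(44 + 156\right) = \left(-11 + 441 + 210\right) + 200 = 640 + 200 = 840$)
$o + 10699 = 840 + 10699 = 11539$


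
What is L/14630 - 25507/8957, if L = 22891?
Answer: -15284793/11912810 ≈ -1.2831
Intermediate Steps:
L/14630 - 25507/8957 = 22891/14630 - 25507/8957 = 22891*(1/14630) - 25507*1/8957 = 2081/1330 - 25507/8957 = -15284793/11912810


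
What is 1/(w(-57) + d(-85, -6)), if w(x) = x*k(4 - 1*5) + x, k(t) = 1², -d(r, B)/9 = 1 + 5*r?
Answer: 1/3702 ≈ 0.00027012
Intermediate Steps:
d(r, B) = -9 - 45*r (d(r, B) = -9*(1 + 5*r) = -9 - 45*r)
k(t) = 1
w(x) = 2*x (w(x) = x*1 + x = x + x = 2*x)
1/(w(-57) + d(-85, -6)) = 1/(2*(-57) + (-9 - 45*(-85))) = 1/(-114 + (-9 + 3825)) = 1/(-114 + 3816) = 1/3702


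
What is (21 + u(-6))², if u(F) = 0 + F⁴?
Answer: 1734489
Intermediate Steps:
u(F) = F⁴
(21 + u(-6))² = (21 + (-6)⁴)² = (21 + 1296)² = 1317² = 1734489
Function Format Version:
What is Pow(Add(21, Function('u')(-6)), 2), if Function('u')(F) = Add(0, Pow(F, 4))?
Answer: 1734489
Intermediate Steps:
Function('u')(F) = Pow(F, 4)
Pow(Add(21, Function('u')(-6)), 2) = Pow(Add(21, Pow(-6, 4)), 2) = Pow(Add(21, 1296), 2) = Pow(1317, 2) = 1734489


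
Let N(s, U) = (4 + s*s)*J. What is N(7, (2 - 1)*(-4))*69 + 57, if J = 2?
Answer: 7371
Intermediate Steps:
N(s, U) = 8 + 2*s² (N(s, U) = (4 + s*s)*2 = (4 + s²)*2 = 8 + 2*s²)
N(7, (2 - 1)*(-4))*69 + 57 = (8 + 2*7²)*69 + 57 = (8 + 2*49)*69 + 57 = (8 + 98)*69 + 57 = 106*69 + 57 = 7314 + 57 = 7371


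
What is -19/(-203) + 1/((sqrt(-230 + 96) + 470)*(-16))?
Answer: 33549463/358959216 + I*sqrt(134)/3536544 ≈ 0.093463 + 3.2732e-6*I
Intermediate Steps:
-19/(-203) + 1/((sqrt(-230 + 96) + 470)*(-16)) = -19*(-1/203) - 1/16/(sqrt(-134) + 470) = 19/203 - 1/16/(I*sqrt(134) + 470) = 19/203 - 1/16/(470 + I*sqrt(134)) = 19/203 - 1/(16*(470 + I*sqrt(134)))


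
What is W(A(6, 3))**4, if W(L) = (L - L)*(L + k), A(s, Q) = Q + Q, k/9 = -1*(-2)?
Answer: 0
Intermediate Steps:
k = 18 (k = 9*(-1*(-2)) = 9*2 = 18)
A(s, Q) = 2*Q
W(L) = 0 (W(L) = (L - L)*(L + 18) = 0*(18 + L) = 0)
W(A(6, 3))**4 = 0**4 = 0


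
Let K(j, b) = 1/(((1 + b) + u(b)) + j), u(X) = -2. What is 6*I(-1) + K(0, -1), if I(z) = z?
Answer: -13/2 ≈ -6.5000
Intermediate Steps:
K(j, b) = 1/(-1 + b + j) (K(j, b) = 1/(((1 + b) - 2) + j) = 1/((-1 + b) + j) = 1/(-1 + b + j))
6*I(-1) + K(0, -1) = 6*(-1) + 1/(-1 - 1 + 0) = -6 + 1/(-2) = -6 - ½ = -13/2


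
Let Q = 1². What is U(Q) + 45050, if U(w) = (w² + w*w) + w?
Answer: 45053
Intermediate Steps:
Q = 1
U(w) = w + 2*w² (U(w) = (w² + w²) + w = 2*w² + w = w + 2*w²)
U(Q) + 45050 = 1*(1 + 2*1) + 45050 = 1*(1 + 2) + 45050 = 1*3 + 45050 = 3 + 45050 = 45053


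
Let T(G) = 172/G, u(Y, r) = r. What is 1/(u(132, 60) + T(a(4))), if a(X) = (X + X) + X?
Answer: 3/223 ≈ 0.013453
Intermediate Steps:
a(X) = 3*X (a(X) = 2*X + X = 3*X)
1/(u(132, 60) + T(a(4))) = 1/(60 + 172/((3*4))) = 1/(60 + 172/12) = 1/(60 + 172*(1/12)) = 1/(60 + 43/3) = 1/(223/3) = 3/223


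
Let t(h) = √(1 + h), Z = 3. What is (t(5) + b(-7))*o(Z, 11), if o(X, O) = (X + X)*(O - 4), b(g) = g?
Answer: -294 + 42*√6 ≈ -191.12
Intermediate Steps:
o(X, O) = 2*X*(-4 + O) (o(X, O) = (2*X)*(-4 + O) = 2*X*(-4 + O))
(t(5) + b(-7))*o(Z, 11) = (√(1 + 5) - 7)*(2*3*(-4 + 11)) = (√6 - 7)*(2*3*7) = (-7 + √6)*42 = -294 + 42*√6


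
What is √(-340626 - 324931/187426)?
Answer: I*√11965743206785582/187426 ≈ 583.63*I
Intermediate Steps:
√(-340626 - 324931/187426) = √(-63842493607/187426) = I*√11965743206785582/187426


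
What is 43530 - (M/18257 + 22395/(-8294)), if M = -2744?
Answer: 6591899103991/151423558 ≈ 43533.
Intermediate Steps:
43530 - (M/18257 + 22395/(-8294)) = 43530 - (-2744/18257 + 22395/(-8294)) = 43530 - (-2744*1/18257 + 22395*(-1/8294)) = 43530 - (-2744/18257 - 22395/8294) = 43530 - 1*(-431624251/151423558) = 43530 + 431624251/151423558 = 6591899103991/151423558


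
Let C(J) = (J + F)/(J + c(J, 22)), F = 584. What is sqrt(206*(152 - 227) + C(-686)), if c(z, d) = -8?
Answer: I*sqrt(1860301353)/347 ≈ 124.3*I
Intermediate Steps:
C(J) = (584 + J)/(-8 + J) (C(J) = (J + 584)/(J - 8) = (584 + J)/(-8 + J))
sqrt(206*(152 - 227) + C(-686)) = sqrt(206*(152 - 227) + (584 - 686)/(-8 - 686)) = sqrt(206*(-75) - 102/(-694)) = sqrt(-15450 - 1/694*(-102)) = sqrt(-15450 + 51/347) = sqrt(-5361099/347) = I*sqrt(1860301353)/347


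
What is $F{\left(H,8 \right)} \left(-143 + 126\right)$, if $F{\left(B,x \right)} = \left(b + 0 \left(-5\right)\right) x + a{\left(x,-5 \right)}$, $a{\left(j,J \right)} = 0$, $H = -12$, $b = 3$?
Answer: $-408$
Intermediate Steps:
$F{\left(B,x \right)} = 3 x$ ($F{\left(B,x \right)} = \left(3 + 0 \left(-5\right)\right) x + 0 = \left(3 + 0\right) x + 0 = 3 x + 0 = 3 x$)
$F{\left(H,8 \right)} \left(-143 + 126\right) = 3 \cdot 8 \left(-143 + 126\right) = 24 \left(-17\right) = -408$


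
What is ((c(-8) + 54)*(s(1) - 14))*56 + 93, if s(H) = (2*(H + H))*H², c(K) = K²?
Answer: -65987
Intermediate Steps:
s(H) = 4*H³ (s(H) = (2*(2*H))*H² = (4*H)*H² = 4*H³)
((c(-8) + 54)*(s(1) - 14))*56 + 93 = (((-8)² + 54)*(4*1³ - 14))*56 + 93 = ((64 + 54)*(4*1 - 14))*56 + 93 = (118*(4 - 14))*56 + 93 = (118*(-10))*56 + 93 = -1180*56 + 93 = -66080 + 93 = -65987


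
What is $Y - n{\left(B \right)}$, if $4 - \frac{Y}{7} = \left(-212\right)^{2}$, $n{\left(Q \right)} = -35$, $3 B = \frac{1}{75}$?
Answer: $-314545$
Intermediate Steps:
$B = \frac{1}{225}$ ($B = \frac{1}{3 \cdot 75} = \frac{1}{3} \cdot \frac{1}{75} = \frac{1}{225} \approx 0.0044444$)
$Y = -314580$ ($Y = 28 - 7 \left(-212\right)^{2} = 28 - 314608 = -314580$)
$Y - n{\left(B \right)} = -314580 - -35 = -314580 + 35 = -314545$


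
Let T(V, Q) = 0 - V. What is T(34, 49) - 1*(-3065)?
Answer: 3031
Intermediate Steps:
T(V, Q) = -V
T(34, 49) - 1*(-3065) = -1*34 - 1*(-3065) = -34 + 3065 = 3031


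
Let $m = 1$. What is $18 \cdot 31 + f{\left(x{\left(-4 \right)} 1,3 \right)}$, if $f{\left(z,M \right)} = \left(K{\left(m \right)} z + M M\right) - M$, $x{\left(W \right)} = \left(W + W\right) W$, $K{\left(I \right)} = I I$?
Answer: $596$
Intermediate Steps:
$K{\left(I \right)} = I^{2}$
$x{\left(W \right)} = 2 W^{2}$ ($x{\left(W \right)} = 2 W W = 2 W^{2}$)
$f{\left(z,M \right)} = z + M^{2} - M$ ($f{\left(z,M \right)} = \left(1^{2} z + M M\right) - M = \left(1 z + M^{2}\right) - M = \left(z + M^{2}\right) - M = z + M^{2} - M$)
$18 \cdot 31 + f{\left(x{\left(-4 \right)} 1,3 \right)} = 18 \cdot 31 + \left(2 \left(-4\right)^{2} \cdot 1 + 3^{2} - 3\right) = 558 + \left(2 \cdot 16 \cdot 1 + 9 - 3\right) = 558 + \left(32 \cdot 1 + 9 - 3\right) = 558 + \left(32 + 9 - 3\right) = 558 + 38 = 596$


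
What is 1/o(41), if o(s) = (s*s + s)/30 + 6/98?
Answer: 245/14078 ≈ 0.017403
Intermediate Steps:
o(s) = 3/49 + s/30 + s²/30 (o(s) = (s² + s)*(1/30) + 6*(1/98) = (s + s²)*(1/30) + 3/49 = (s/30 + s²/30) + 3/49 = 3/49 + s/30 + s²/30)
1/o(41) = 1/(3/49 + (1/30)*41 + (1/30)*41²) = 1/(3/49 + 41/30 + (1/30)*1681) = 1/(3/49 + 41/30 + 1681/30) = 1/(14078/245) = 245/14078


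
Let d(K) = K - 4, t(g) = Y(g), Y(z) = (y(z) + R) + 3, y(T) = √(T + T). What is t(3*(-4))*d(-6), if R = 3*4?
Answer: -150 - 20*I*√6 ≈ -150.0 - 48.99*I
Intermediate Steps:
R = 12
y(T) = √2*√T (y(T) = √(2*T) = √2*√T)
Y(z) = 15 + √2*√z (Y(z) = (√2*√z + 12) + 3 = (12 + √2*√z) + 3 = 15 + √2*√z)
t(g) = 15 + √2*√g
d(K) = -4 + K
t(3*(-4))*d(-6) = (15 + √2*√(3*(-4)))*(-4 - 6) = (15 + √2*√(-12))*(-10) = (15 + √2*(2*I*√3))*(-10) = (15 + 2*I*√6)*(-10) = -150 - 20*I*√6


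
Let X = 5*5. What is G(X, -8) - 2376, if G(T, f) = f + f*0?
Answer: -2384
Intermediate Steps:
X = 25
G(T, f) = f (G(T, f) = f + 0 = f)
G(X, -8) - 2376 = -8 - 2376 = -2384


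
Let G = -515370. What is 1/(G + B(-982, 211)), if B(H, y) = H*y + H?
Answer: -1/723554 ≈ -1.3821e-6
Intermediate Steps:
B(H, y) = H + H*y
1/(G + B(-982, 211)) = 1/(-515370 - 982*(1 + 211)) = 1/(-515370 - 982*212) = 1/(-515370 - 208184) = 1/(-723554) = -1/723554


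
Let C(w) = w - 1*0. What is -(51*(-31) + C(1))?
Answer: 1580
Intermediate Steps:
C(w) = w (C(w) = w + 0 = w)
-(51*(-31) + C(1)) = -(51*(-31) + 1) = -(-1581 + 1) = -1*(-1580) = 1580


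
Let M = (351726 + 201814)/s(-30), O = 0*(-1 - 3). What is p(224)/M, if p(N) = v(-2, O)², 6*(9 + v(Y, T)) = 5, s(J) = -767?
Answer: -141659/1532880 ≈ -0.092414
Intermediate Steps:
O = 0 (O = 0*(-4) = 0)
v(Y, T) = -49/6 (v(Y, T) = -9 + (⅙)*5 = -9 + ⅚ = -49/6)
p(N) = 2401/36 (p(N) = (-49/6)² = 2401/36)
M = -42580/59 (M = (351726 + 201814)/(-767) = 553540*(-1/767) = -42580/59 ≈ -721.70)
p(224)/M = 2401/(36*(-42580/59)) = (2401/36)*(-59/42580) = -141659/1532880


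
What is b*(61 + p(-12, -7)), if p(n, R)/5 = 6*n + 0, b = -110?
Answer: 32890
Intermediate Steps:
p(n, R) = 30*n (p(n, R) = 5*(6*n + 0) = 5*(6*n) = 30*n)
b*(61 + p(-12, -7)) = -110*(61 + 30*(-12)) = -110*(61 - 360) = -110*(-299) = 32890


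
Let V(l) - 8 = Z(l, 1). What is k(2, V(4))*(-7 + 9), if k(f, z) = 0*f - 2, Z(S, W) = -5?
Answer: -4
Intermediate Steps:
V(l) = 3 (V(l) = 8 - 5 = 3)
k(f, z) = -2 (k(f, z) = 0 - 2 = -2)
k(2, V(4))*(-7 + 9) = -2*(-7 + 9) = -2*2 = -4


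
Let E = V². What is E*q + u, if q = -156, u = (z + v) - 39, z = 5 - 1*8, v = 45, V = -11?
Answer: -18873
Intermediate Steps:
z = -3 (z = 5 - 8 = -3)
u = 3 (u = (-3 + 45) - 39 = 42 - 39 = 3)
E = 121 (E = (-11)² = 121)
E*q + u = 121*(-156) + 3 = -18876 + 3 = -18873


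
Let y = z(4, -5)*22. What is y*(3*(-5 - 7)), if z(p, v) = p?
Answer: -3168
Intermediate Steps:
y = 88 (y = 4*22 = 88)
y*(3*(-5 - 7)) = 88*(3*(-5 - 7)) = 88*(3*(-12)) = 88*(-36) = -3168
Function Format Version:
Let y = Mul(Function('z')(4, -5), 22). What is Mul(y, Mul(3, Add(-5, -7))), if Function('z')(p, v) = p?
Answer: -3168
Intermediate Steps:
y = 88 (y = Mul(4, 22) = 88)
Mul(y, Mul(3, Add(-5, -7))) = Mul(88, Mul(3, Add(-5, -7))) = Mul(88, Mul(3, -12)) = Mul(88, -36) = -3168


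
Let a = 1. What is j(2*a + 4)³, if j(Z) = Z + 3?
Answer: 729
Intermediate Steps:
j(Z) = 3 + Z
j(2*a + 4)³ = (3 + (2*1 + 4))³ = (3 + (2 + 4))³ = (3 + 6)³ = 9³ = 729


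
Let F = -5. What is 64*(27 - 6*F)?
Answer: 3648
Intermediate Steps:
64*(27 - 6*F) = 64*(27 - 6*(-5)) = 64*(27 + 30) = 64*57 = 3648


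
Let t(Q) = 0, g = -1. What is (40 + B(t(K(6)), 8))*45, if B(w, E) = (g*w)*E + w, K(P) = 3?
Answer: 1800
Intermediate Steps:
B(w, E) = w - E*w (B(w, E) = (-w)*E + w = -E*w + w = w - E*w)
(40 + B(t(K(6)), 8))*45 = (40 + 0*(1 - 1*8))*45 = (40 + 0*(1 - 8))*45 = (40 + 0*(-7))*45 = (40 + 0)*45 = 40*45 = 1800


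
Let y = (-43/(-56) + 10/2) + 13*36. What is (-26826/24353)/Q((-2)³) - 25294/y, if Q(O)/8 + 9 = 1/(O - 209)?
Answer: -38505264779503/721427343784 ≈ -53.374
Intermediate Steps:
y = 26531/56 (y = (-43*(-1/56) + 10*(½)) + 468 = (43/56 + 5) + 468 = 323/56 + 468 = 26531/56 ≈ 473.77)
Q(O) = -72 + 8/(-209 + O) (Q(O) = -72 + 8/(O - 209) = -72 + 8/(-209 + O))
(-26826/24353)/Q((-2)³) - 25294/y = (-26826/24353)/((8*(1882 - 9*(-2)³)/(-209 + (-2)³))) - 25294/26531/56 = (-26826*1/24353)/((8*(1882 - 9*(-8))/(-209 - 8))) - 25294*56/26531 = -26826*(-217/(8*(1882 + 72)))/24353 - 1416464/26531 = -26826/(24353*(8*(-1/217)*1954)) - 1416464/26531 = -26826/(24353*(-15632/217)) - 1416464/26531 = -26826/24353*(-217/15632) - 1416464/26531 = 415803/27191864 - 1416464/26531 = -38505264779503/721427343784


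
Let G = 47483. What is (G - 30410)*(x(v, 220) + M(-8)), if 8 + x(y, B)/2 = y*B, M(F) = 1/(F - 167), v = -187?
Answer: -35125992639/25 ≈ -1.4050e+9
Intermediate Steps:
M(F) = 1/(-167 + F)
x(y, B) = -16 + 2*B*y (x(y, B) = -16 + 2*(y*B) = -16 + 2*(B*y) = -16 + 2*B*y)
(G - 30410)*(x(v, 220) + M(-8)) = (47483 - 30410)*((-16 + 2*220*(-187)) + 1/(-167 - 8)) = 17073*((-16 - 82280) + 1/(-175)) = 17073*(-82296 - 1/175) = 17073*(-14401801/175) = -35125992639/25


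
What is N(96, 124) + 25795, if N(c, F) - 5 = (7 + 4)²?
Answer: 25921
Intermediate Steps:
N(c, F) = 126 (N(c, F) = 5 + (7 + 4)² = 5 + 11² = 5 + 121 = 126)
N(96, 124) + 25795 = 126 + 25795 = 25921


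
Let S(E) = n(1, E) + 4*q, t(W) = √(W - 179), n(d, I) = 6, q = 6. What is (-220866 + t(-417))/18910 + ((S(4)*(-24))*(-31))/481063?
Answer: -52914194679/4548450665 + I*√149/9455 ≈ -11.633 + 0.001291*I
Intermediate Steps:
t(W) = √(-179 + W)
S(E) = 30 (S(E) = 6 + 4*6 = 6 + 24 = 30)
(-220866 + t(-417))/18910 + ((S(4)*(-24))*(-31))/481063 = (-220866 + √(-179 - 417))/18910 + ((30*(-24))*(-31))/481063 = (-220866 + √(-596))*(1/18910) - 720*(-31)*(1/481063) = (-220866 + 2*I*√149)*(1/18910) + 22320*(1/481063) = (-110433/9455 + I*√149/9455) + 22320/481063 = -52914194679/4548450665 + I*√149/9455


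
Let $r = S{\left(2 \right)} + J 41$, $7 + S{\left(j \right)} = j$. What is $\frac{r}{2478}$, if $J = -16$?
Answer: $- \frac{661}{2478} \approx -0.26675$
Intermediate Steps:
$S{\left(j \right)} = -7 + j$
$r = -661$ ($r = \left(-7 + 2\right) - 656 = -5 - 656 = -661$)
$\frac{r}{2478} = - \frac{661}{2478}$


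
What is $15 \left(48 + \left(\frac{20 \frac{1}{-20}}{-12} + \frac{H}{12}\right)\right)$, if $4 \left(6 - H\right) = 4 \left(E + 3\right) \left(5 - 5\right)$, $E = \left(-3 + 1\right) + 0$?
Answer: $\frac{2915}{4} \approx 728.75$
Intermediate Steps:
$E = -2$ ($E = -2 + 0 = -2$)
$H = 6$ ($H = 6 - \frac{4 \left(-2 + 3\right) \left(5 - 5\right)}{4} = 6 - \frac{4 \cdot 1 \cdot 0}{4} = 6 - \frac{4 \cdot 0}{4} = 6 - 0 = 6 + 0 = 6$)
$15 \left(48 + \left(\frac{20 \frac{1}{-20}}{-12} + \frac{H}{12}\right)\right) = 15 \left(48 + \left(\frac{20 \frac{1}{-20}}{-12} + \frac{6}{12}\right)\right) = 15 \left(48 + \left(20 \left(- \frac{1}{20}\right) \left(- \frac{1}{12}\right) + 6 \cdot \frac{1}{12}\right)\right) = 15 \left(48 + \left(\left(-1\right) \left(- \frac{1}{12}\right) + \frac{1}{2}\right)\right) = 15 \left(48 + \left(\frac{1}{12} + \frac{1}{2}\right)\right) = 15 \left(48 + \frac{7}{12}\right) = 15 \cdot \frac{583}{12} = \frac{2915}{4}$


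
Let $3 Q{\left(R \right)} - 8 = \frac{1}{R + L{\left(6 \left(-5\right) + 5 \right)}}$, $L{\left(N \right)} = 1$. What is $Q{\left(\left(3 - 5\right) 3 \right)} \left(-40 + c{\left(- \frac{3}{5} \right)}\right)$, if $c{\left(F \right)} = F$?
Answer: $- \frac{2639}{25} \approx -105.56$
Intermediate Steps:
$Q{\left(R \right)} = \frac{8}{3} + \frac{1}{3 \left(1 + R\right)}$ ($Q{\left(R \right)} = \frac{8}{3} + \frac{1}{3 \left(R + 1\right)} = \frac{8}{3} + \frac{1}{3 \left(1 + R\right)}$)
$Q{\left(\left(3 - 5\right) 3 \right)} \left(-40 + c{\left(- \frac{3}{5} \right)}\right) = \frac{9 + 8 \left(3 - 5\right) 3}{3 \left(1 + \left(3 - 5\right) 3\right)} \left(-40 - \frac{3}{5}\right) = \frac{9 + 8 \left(\left(-2\right) 3\right)}{3 \left(1 - 6\right)} \left(-40 - \frac{3}{5}\right) = \frac{9 + 8 \left(-6\right)}{3 \left(1 - 6\right)} \left(-40 - \frac{3}{5}\right) = \frac{9 - 48}{3 \left(-5\right)} \left(- \frac{203}{5}\right) = \frac{1}{3} \left(- \frac{1}{5}\right) \left(-39\right) \left(- \frac{203}{5}\right) = \frac{13}{5} \left(- \frac{203}{5}\right) = - \frac{2639}{25}$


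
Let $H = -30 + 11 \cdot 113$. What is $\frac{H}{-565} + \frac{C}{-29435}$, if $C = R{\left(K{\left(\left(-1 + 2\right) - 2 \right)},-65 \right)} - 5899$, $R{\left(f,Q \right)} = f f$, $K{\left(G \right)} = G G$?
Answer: $- \frac{6474457}{3326155} \approx -1.9465$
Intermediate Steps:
$K{\left(G \right)} = G^{2}$
$R{\left(f,Q \right)} = f^{2}$
$H = 1213$ ($H = -30 + 1243 = 1213$)
$C = -5898$ ($C = \left(\left(\left(-1 + 2\right) - 2\right)^{2}\right)^{2} - 5899 = \left(\left(1 - 2\right)^{2}\right)^{2} - 5899 = \left(\left(-1\right)^{2}\right)^{2} - 5899 = 1^{2} - 5899 = 1 - 5899 = -5898$)
$\frac{H}{-565} + \frac{C}{-29435} = \frac{1213}{-565} - \frac{5898}{-29435} = 1213 \left(- \frac{1}{565}\right) - - \frac{5898}{29435} = - \frac{1213}{565} + \frac{5898}{29435} = - \frac{6474457}{3326155}$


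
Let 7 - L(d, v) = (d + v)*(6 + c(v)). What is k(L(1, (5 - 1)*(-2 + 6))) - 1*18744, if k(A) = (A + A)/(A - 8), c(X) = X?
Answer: -7028266/375 ≈ -18742.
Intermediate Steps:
L(d, v) = 7 - (6 + v)*(d + v) (L(d, v) = 7 - (d + v)*(6 + v) = 7 - (6 + v)*(d + v))
k(A) = 2*A/(-8 + A) (k(A) = (2*A)/(-8 + A) = 2*A/(-8 + A))
k(L(1, (5 - 1)*(-2 + 6))) - 1*18744 = 2*(7 - ((5 - 1)*(-2 + 6))² - 6*1 - 6*(5 - 1)*(-2 + 6) - 1*1*(5 - 1)*(-2 + 6))/(-8 + (7 - ((5 - 1)*(-2 + 6))² - 6*1 - 6*(5 - 1)*(-2 + 6) - 1*1*(5 - 1)*(-2 + 6))) - 1*18744 = 2*(7 - (4*4)² - 6 - 24*4 - 1*1*4*4)/(-8 + (7 - (4*4)² - 6 - 24*4 - 1*1*4*4)) - 18744 = 2*(7 - 1*16² - 6 - 6*16 - 1*1*16)/(-8 + (7 - 1*16² - 6 - 6*16 - 1*1*16)) - 18744 = 2*(7 - 1*256 - 6 - 96 - 16)/(-8 + (7 - 1*256 - 6 - 96 - 16)) - 18744 = 2*(7 - 256 - 6 - 96 - 16)/(-8 + (7 - 256 - 6 - 96 - 16)) - 18744 = 2*(-367)/(-8 - 367) - 18744 = 2*(-367)/(-375) - 18744 = 2*(-367)*(-1/375) - 18744 = 734/375 - 18744 = -7028266/375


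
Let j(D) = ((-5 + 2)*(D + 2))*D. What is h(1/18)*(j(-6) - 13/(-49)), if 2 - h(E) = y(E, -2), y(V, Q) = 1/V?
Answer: 56240/49 ≈ 1147.8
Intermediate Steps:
h(E) = 2 - 1/E
j(D) = D*(-6 - 3*D) (j(D) = (-3*(2 + D))*D = (-6 - 3*D)*D = D*(-6 - 3*D))
h(1/18)*(j(-6) - 13/(-49)) = (2 - 1/(1/18))*(-3*(-6)*(2 - 6) - 13/(-49)) = (2 - 1/1/18)*(-3*(-6)*(-4) - 13*(-1/49)) = (2 - 1*18)*(-72 + 13/49) = (2 - 18)*(-3515/49) = -16*(-3515/49) = 56240/49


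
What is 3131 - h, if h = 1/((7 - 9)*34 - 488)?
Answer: 1740837/556 ≈ 3131.0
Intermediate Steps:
h = -1/556 (h = 1/(-2*34 - 488) = 1/(-68 - 488) = 1/(-556) = -1/556 ≈ -0.0017986)
3131 - h = 3131 - 1*(-1/556) = 3131 + 1/556 = 1740837/556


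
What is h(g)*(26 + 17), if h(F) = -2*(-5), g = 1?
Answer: 430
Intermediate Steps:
h(F) = 10
h(g)*(26 + 17) = 10*(26 + 17) = 10*43 = 430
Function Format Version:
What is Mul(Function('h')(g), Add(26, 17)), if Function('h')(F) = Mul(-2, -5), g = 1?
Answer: 430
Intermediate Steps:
Function('h')(F) = 10
Mul(Function('h')(g), Add(26, 17)) = Mul(10, Add(26, 17)) = Mul(10, 43) = 430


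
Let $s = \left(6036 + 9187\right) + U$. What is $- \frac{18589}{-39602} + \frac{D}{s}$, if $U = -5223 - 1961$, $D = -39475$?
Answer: $- \frac{1413851979}{318360478} \approx -4.441$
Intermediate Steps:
$U = -7184$ ($U = -5223 - 1961 = -7184$)
$s = 8039$ ($s = \left(6036 + 9187\right) - 7184 = 15223 - 7184 = 8039$)
$- \frac{18589}{-39602} + \frac{D}{s} = - \frac{18589}{-39602} - \frac{39475}{8039} = \left(-18589\right) \left(- \frac{1}{39602}\right) - \frac{39475}{8039} = \frac{18589}{39602} - \frac{39475}{8039} = - \frac{1413851979}{318360478}$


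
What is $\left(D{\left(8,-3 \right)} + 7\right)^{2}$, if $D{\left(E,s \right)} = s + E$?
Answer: $144$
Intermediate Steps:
$D{\left(E,s \right)} = E + s$
$\left(D{\left(8,-3 \right)} + 7\right)^{2} = \left(\left(8 - 3\right) + 7\right)^{2} = \left(5 + 7\right)^{2} = 12^{2} = 144$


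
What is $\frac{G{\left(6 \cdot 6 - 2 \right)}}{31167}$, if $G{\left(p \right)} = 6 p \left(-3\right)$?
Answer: $- \frac{68}{3463} \approx -0.019636$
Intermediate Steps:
$G{\left(p \right)} = - 18 p$
$\frac{G{\left(6 \cdot 6 - 2 \right)}}{31167} = \frac{\left(-18\right) \left(6 \cdot 6 - 2\right)}{31167} = - 18 \left(36 - 2\right) \frac{1}{31167} = \left(-18\right) 34 \cdot \frac{1}{31167} = \left(-612\right) \frac{1}{31167} = - \frac{68}{3463}$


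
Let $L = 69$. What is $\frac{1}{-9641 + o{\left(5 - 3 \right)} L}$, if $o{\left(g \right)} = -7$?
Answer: $- \frac{1}{10124} \approx -9.8775 \cdot 10^{-5}$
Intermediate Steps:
$\frac{1}{-9641 + o{\left(5 - 3 \right)} L} = \frac{1}{-9641 - 483} = \frac{1}{-10124} = - \frac{1}{10124}$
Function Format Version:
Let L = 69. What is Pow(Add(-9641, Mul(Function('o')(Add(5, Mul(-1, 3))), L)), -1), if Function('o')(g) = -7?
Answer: Rational(-1, 10124) ≈ -9.8775e-5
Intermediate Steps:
Pow(Add(-9641, Mul(Function('o')(Add(5, Mul(-1, 3))), L)), -1) = Pow(Add(-9641, Mul(-7, 69)), -1) = Pow(Add(-9641, -483), -1) = Pow(-10124, -1) = Rational(-1, 10124)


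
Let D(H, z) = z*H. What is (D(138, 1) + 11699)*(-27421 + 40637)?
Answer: 156437792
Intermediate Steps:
D(H, z) = H*z
(D(138, 1) + 11699)*(-27421 + 40637) = (138*1 + 11699)*(-27421 + 40637) = (138 + 11699)*13216 = 11837*13216 = 156437792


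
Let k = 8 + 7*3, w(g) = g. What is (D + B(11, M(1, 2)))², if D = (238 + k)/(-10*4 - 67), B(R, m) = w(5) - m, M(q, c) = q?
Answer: 25921/11449 ≈ 2.2640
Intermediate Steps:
k = 29 (k = 8 + 21 = 29)
B(R, m) = 5 - m
D = -267/107 (D = (238 + 29)/(-10*4 - 67) = 267/(-40 - 67) = 267/(-107) = 267*(-1/107) = -267/107 ≈ -2.4953)
(D + B(11, M(1, 2)))² = (-267/107 + (5 - 1*1))² = (-267/107 + (5 - 1))² = (-267/107 + 4)² = (161/107)² = 25921/11449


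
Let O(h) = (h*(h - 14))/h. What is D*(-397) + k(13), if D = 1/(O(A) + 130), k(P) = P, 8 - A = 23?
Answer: 916/101 ≈ 9.0693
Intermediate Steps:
A = -15 (A = 8 - 1*23 = 8 - 23 = -15)
O(h) = -14 + h (O(h) = (h*(-14 + h))/h = -14 + h)
D = 1/101 (D = 1/((-14 - 15) + 130) = 1/(-29 + 130) = 1/101 ≈ 0.0099010)
D*(-397) + k(13) = (1/101)*(-397) + 13 = -397/101 + 13 = 916/101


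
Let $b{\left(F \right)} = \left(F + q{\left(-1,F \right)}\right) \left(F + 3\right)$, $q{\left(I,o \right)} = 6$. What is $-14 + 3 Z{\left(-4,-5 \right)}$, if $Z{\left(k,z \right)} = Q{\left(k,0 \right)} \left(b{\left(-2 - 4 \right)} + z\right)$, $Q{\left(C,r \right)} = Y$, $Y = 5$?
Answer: $-89$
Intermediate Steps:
$Q{\left(C,r \right)} = 5$
$b{\left(F \right)} = \left(3 + F\right) \left(6 + F\right)$ ($b{\left(F \right)} = \left(F + 6\right) \left(F + 3\right) = \left(6 + F\right) \left(3 + F\right) = \left(3 + F\right) \left(6 + F\right)$)
$Z{\left(k,z \right)} = 5 z$ ($Z{\left(k,z \right)} = 5 \left(\left(18 + \left(-2 - 4\right)^{2} + 9 \left(-2 - 4\right)\right) + z\right) = 5 \left(\left(18 + \left(-6\right)^{2} + 9 \left(-6\right)\right) + z\right) = 5 \left(\left(18 + 36 - 54\right) + z\right) = 5 \left(0 + z\right) = 5 z$)
$-14 + 3 Z{\left(-4,-5 \right)} = -14 + 3 \cdot 5 \left(-5\right) = -14 + 3 \left(-25\right) = -14 - 75 = -89$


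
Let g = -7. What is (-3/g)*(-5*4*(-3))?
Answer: 180/7 ≈ 25.714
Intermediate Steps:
(-3/g)*(-5*4*(-3)) = (-3/(-7))*(-5*4*(-3)) = (-3*(-⅐))*(-20*(-3)) = (3/7)*60 = 180/7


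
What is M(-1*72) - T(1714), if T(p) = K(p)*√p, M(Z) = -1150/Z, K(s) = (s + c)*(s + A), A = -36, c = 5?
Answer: 575/36 - 2884482*√1714 ≈ -1.1942e+8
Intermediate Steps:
K(s) = (-36 + s)*(5 + s) (K(s) = (s + 5)*(s - 36) = (5 + s)*(-36 + s) = (-36 + s)*(5 + s))
T(p) = √p*(-180 + p² - 31*p) (T(p) = (-180 + p² - 31*p)*√p = √p*(-180 + p² - 31*p))
M(-1*72) - T(1714) = -1150/((-1*72)) - √1714*(-180 + 1714² - 31*1714) = -1150/(-72) - √1714*(-180 + 2937796 - 53134) = -1150*(-1/72) - √1714*2884482 = 575/36 - 2884482*√1714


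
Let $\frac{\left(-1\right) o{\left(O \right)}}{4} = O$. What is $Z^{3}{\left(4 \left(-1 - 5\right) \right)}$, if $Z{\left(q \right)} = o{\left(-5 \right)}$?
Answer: $8000$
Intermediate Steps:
$o{\left(O \right)} = - 4 O$
$Z{\left(q \right)} = 20$ ($Z{\left(q \right)} = \left(-4\right) \left(-5\right) = 20$)
$Z^{3}{\left(4 \left(-1 - 5\right) \right)} = 20^{3} = 8000$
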